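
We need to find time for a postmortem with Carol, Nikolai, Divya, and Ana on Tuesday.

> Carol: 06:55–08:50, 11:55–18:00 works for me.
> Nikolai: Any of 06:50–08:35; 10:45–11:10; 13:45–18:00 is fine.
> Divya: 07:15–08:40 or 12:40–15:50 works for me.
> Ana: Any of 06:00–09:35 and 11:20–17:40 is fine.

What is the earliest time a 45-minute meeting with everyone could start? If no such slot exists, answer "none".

07:15

Carol ∩ Nikolai: 06:55-08:35, 13:45-18:00.
Carol ∩ Nikolai ∩ Divya: 07:15-08:35, 13:45-15:50.
Carol ∩ Nikolai ∩ Divya ∩ Ana: 07:15-08:35, 13:45-15:50.
The first common window of at least 45 minutes is 07:15-08:35, so the earliest start is 07:15.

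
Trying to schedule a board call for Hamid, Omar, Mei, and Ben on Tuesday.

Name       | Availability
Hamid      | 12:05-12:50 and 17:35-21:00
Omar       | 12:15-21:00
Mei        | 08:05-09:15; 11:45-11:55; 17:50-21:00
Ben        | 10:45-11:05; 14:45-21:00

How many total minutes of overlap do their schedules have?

190

Hamid ∩ Omar: 12:15-12:50, 17:35-21:00.
Hamid ∩ Omar ∩ Mei: 17:50-21:00.
Hamid ∩ Omar ∩ Mei ∩ Ben: 17:50-21:00.
That's a single block of 190 minutes.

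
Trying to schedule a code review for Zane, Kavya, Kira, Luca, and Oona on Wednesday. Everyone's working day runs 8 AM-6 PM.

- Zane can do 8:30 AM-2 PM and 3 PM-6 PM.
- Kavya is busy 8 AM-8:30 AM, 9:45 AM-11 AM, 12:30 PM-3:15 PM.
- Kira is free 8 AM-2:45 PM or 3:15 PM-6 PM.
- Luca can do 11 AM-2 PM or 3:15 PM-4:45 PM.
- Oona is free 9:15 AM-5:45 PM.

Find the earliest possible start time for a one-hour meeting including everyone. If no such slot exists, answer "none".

11:00

Zane free: 08:30-14:00, 15:00-18:00.
Kavya free: 08:30-09:45, 11:00-12:30, 15:15-18:00 (invert busy blocks within the working day).
Kira free: 08:00-14:45, 15:15-18:00.
Luca free: 11:00-14:00, 15:15-16:45.
Oona free: 09:15-17:45.
Zane ∩ Kavya: 08:30-09:45, 11:00-12:30, 15:15-18:00.
Zane ∩ Kavya ∩ Kira: 08:30-09:45, 11:00-12:30, 15:15-18:00.
Zane ∩ Kavya ∩ Kira ∩ Luca: 11:00-12:30, 15:15-16:45.
Zane ∩ Kavya ∩ Kira ∩ Luca ∩ Oona: 11:00-12:30, 15:15-16:45.
So the common availability across everyone is 11:00-12:30, 15:15-16:45.
The first common window of at least 60 minutes is 11:00-12:30, so the earliest start is 11:00.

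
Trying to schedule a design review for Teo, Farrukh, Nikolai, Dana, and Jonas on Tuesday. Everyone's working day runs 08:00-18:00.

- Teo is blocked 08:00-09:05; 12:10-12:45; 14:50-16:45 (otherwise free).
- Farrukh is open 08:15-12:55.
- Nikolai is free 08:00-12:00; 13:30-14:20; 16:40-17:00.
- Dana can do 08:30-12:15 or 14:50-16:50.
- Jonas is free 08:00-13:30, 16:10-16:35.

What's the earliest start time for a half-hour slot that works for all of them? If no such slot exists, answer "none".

Teo free: 09:05-12:10, 12:45-14:50, 16:45-18:00 (invert busy blocks within the working day).
Farrukh free: 08:15-12:55.
Nikolai free: 08:00-12:00, 13:30-14:20, 16:40-17:00.
Dana free: 08:30-12:15, 14:50-16:50.
Jonas free: 08:00-13:30, 16:10-16:35.
Teo ∩ Farrukh: 09:05-12:10, 12:45-12:55.
Teo ∩ Farrukh ∩ Nikolai: 09:05-12:00.
Teo ∩ Farrukh ∩ Nikolai ∩ Dana: 09:05-12:00.
Teo ∩ Farrukh ∩ Nikolai ∩ Dana ∩ Jonas: 09:05-12:00.
The first common window of at least 30 minutes is 09:05-12:00, so the earliest start is 09:05.

09:05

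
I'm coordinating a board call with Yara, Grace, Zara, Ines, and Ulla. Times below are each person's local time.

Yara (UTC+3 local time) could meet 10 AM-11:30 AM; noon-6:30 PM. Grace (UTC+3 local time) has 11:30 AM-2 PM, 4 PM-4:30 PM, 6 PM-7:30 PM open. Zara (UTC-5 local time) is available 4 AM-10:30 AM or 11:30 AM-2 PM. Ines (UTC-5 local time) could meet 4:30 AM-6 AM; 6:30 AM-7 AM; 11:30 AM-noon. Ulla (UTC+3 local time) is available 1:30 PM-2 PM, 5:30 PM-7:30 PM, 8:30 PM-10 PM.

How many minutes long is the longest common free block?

Yara in UTC: 07:00-08:30, 09:00-15:30 (subtract 3h to convert from UTC+3).
Grace in UTC: 08:30-11:00, 13:00-13:30, 15:00-16:30 (subtract 3h to convert from UTC+3).
Zara in UTC: 09:00-15:30, 16:30-19:00 (add 5h to convert from UTC-5).
Ines in UTC: 09:30-11:00, 11:30-12:00, 16:30-17:00 (add 5h to convert from UTC-5).
Ulla in UTC: 10:30-11:00, 14:30-16:30, 17:30-19:00 (subtract 3h to convert from UTC+3).
Yara ∩ Grace: 09:00-11:00, 13:00-13:30, 15:00-15:30.
Yara ∩ Grace ∩ Zara: 09:00-11:00, 13:00-13:30, 15:00-15:30.
Yara ∩ Grace ∩ Zara ∩ Ines: 09:30-11:00.
Yara ∩ Grace ∩ Zara ∩ Ines ∩ Ulla: 10:30-11:00.
The longest is 10:30-11:00 at 30 minutes.

30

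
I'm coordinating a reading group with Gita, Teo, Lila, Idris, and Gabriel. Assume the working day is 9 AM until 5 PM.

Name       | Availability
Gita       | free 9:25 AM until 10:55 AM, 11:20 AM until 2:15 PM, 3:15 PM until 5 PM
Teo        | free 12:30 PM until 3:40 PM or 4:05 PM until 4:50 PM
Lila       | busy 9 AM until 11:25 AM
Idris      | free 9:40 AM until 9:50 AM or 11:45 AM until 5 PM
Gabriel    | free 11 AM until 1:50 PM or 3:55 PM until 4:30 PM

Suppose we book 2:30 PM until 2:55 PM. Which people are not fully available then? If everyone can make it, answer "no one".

Gita free: 09:25-10:55, 11:20-14:15, 15:15-17:00.
Teo free: 12:30-15:40, 16:05-16:50.
Lila free: 11:25-17:00 (invert busy blocks within the working day).
Idris free: 09:40-09:50, 11:45-17:00.
Gabriel free: 11:00-13:50, 15:55-16:30.
Gita: not fully free for 14:30-14:55. Teo: free for 14:30-14:55. Lila: free for 14:30-14:55. Idris: free for 14:30-14:55. Gabriel: not fully free for 14:30-14:55.

Gabriel, Gita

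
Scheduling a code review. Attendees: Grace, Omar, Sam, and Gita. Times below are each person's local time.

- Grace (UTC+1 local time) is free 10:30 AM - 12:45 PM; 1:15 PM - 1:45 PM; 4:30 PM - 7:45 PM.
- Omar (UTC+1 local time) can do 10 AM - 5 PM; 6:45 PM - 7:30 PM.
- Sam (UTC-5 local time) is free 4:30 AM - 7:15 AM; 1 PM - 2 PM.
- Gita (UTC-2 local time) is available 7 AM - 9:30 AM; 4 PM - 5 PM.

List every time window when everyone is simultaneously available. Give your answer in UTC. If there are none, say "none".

Grace in UTC: 09:30-11:45, 12:15-12:45, 15:30-18:45 (subtract 1h to convert from UTC+1).
Omar in UTC: 09:00-16:00, 17:45-18:30 (subtract 1h to convert from UTC+1).
Sam in UTC: 09:30-12:15, 18:00-19:00 (add 5h to convert from UTC-5).
Gita in UTC: 09:00-11:30, 18:00-19:00 (add 2h to convert from UTC-2).
Grace ∩ Omar: 09:30-11:45, 12:15-12:45, 15:30-16:00, 17:45-18:30.
Grace ∩ Omar ∩ Sam: 09:30-11:45, 18:00-18:30.
Grace ∩ Omar ∩ Sam ∩ Gita: 09:30-11:30, 18:00-18:30.
So the common availability across everyone is 09:30-11:30, 18:00-18:30.

09:30-11:30, 18:00-18:30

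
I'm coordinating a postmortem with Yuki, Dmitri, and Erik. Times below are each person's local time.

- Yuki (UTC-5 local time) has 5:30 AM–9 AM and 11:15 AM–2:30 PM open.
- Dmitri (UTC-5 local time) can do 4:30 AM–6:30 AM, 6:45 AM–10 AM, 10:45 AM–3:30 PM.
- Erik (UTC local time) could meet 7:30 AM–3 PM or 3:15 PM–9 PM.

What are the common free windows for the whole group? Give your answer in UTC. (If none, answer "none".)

Yuki in UTC: 10:30-14:00, 16:15-19:30 (add 5h to convert from UTC-5).
Dmitri in UTC: 09:30-11:30, 11:45-15:00, 15:45-20:30 (add 5h to convert from UTC-5).
Erik in UTC: 07:30-15:00, 15:15-21:00.
Yuki ∩ Dmitri: 10:30-11:30, 11:45-14:00, 16:15-19:30.
Yuki ∩ Dmitri ∩ Erik: 10:30-11:30, 11:45-14:00, 16:15-19:30.
Those are the intersection windows.

10:30-11:30, 11:45-14:00, 16:15-19:30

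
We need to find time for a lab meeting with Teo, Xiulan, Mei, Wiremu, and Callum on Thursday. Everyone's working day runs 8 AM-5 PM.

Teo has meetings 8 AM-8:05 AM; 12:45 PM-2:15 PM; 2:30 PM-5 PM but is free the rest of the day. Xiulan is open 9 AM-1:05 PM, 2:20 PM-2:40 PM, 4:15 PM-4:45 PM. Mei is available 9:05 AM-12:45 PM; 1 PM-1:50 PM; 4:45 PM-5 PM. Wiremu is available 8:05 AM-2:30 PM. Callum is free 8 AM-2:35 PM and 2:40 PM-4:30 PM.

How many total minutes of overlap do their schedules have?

220

Teo free: 08:05-12:45, 14:15-14:30 (invert busy blocks within the working day).
Xiulan free: 09:00-13:05, 14:20-14:40, 16:15-16:45.
Mei free: 09:05-12:45, 13:00-13:50, 16:45-17:00.
Wiremu free: 08:05-14:30.
Callum free: 08:00-14:35, 14:40-16:30.
Teo ∩ Xiulan: 09:00-12:45, 14:20-14:30.
Teo ∩ Xiulan ∩ Mei: 09:05-12:45.
Teo ∩ Xiulan ∩ Mei ∩ Wiremu: 09:05-12:45.
Teo ∩ Xiulan ∩ Mei ∩ Wiremu ∩ Callum: 09:05-12:45.
That's a single block of 220 minutes.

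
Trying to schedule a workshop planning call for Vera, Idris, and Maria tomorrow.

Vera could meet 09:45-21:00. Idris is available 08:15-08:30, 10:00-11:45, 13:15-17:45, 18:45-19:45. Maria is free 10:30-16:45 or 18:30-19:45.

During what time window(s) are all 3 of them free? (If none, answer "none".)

Vera ∩ Idris: 10:00-11:45, 13:15-17:45, 18:45-19:45.
Vera ∩ Idris ∩ Maria: 10:30-11:45, 13:15-16:45, 18:45-19:45.

10:30-11:45, 13:15-16:45, 18:45-19:45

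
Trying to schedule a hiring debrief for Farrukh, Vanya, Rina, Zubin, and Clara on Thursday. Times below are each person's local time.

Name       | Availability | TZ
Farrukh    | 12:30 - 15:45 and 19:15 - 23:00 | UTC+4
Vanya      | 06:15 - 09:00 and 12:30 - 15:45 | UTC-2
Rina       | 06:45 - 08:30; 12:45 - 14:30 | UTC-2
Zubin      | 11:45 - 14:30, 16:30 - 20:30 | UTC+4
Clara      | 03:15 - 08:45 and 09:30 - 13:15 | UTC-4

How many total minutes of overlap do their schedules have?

180

Farrukh in UTC: 08:30-11:45, 15:15-19:00 (subtract 4h to convert from UTC+4).
Vanya in UTC: 08:15-11:00, 14:30-17:45 (add 2h to convert from UTC-2).
Rina in UTC: 08:45-10:30, 14:45-16:30 (add 2h to convert from UTC-2).
Zubin in UTC: 07:45-10:30, 12:30-16:30 (subtract 4h to convert from UTC+4).
Clara in UTC: 07:15-12:45, 13:30-17:15 (add 4h to convert from UTC-4).
Farrukh ∩ Vanya: 08:30-11:00, 15:15-17:45.
Farrukh ∩ Vanya ∩ Rina: 08:45-10:30, 15:15-16:30.
Farrukh ∩ Vanya ∩ Rina ∩ Zubin: 08:45-10:30, 15:15-16:30.
Farrukh ∩ Vanya ∩ Rina ∩ Zubin ∩ Clara: 08:45-10:30, 15:15-16:30.
Summing the common windows: 105 + 75 = 180 minutes.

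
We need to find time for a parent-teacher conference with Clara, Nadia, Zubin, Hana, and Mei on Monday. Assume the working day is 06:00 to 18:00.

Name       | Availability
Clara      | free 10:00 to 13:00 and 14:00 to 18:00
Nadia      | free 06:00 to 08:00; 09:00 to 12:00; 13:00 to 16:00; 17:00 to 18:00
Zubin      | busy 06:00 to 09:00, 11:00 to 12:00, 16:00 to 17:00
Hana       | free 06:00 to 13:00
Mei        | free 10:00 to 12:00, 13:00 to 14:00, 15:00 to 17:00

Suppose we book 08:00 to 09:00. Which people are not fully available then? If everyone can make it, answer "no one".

Clara, Mei, Nadia, Zubin

Clara free: 10:00-13:00, 14:00-18:00.
Nadia free: 06:00-08:00, 09:00-12:00, 13:00-16:00, 17:00-18:00.
Zubin free: 09:00-11:00, 12:00-16:00, 17:00-18:00 (invert busy blocks within the working day).
Hana free: 06:00-13:00.
Mei free: 10:00-12:00, 13:00-14:00, 15:00-17:00.
Clara: not fully free for 08:00-09:00. Nadia: not fully free for 08:00-09:00. Zubin: not fully free for 08:00-09:00. Hana: free for 08:00-09:00. Mei: not fully free for 08:00-09:00.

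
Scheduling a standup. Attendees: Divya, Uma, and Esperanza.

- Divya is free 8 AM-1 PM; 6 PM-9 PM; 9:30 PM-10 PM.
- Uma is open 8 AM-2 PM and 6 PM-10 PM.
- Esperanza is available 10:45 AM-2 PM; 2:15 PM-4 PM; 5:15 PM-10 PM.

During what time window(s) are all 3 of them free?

10:45-13:00, 18:00-21:00, 21:30-22:00

Divya ∩ Uma: 08:00-13:00, 18:00-21:00, 21:30-22:00.
Divya ∩ Uma ∩ Esperanza: 10:45-13:00, 18:00-21:00, 21:30-22:00.
Those are the intersection windows.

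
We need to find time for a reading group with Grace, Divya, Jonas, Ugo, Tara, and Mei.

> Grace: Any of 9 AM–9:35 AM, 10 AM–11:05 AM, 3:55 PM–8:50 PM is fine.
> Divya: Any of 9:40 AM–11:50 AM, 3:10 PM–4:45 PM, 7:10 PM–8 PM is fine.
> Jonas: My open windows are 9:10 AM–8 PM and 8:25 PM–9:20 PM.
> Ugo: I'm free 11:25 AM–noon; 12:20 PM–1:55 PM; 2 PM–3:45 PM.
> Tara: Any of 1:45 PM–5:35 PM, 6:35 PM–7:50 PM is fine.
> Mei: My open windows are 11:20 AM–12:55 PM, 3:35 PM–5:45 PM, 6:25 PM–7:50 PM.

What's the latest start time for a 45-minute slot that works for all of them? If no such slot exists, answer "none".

Grace ∩ Divya: 10:00-11:05, 15:55-16:45, 19:10-20:00.
Grace ∩ Divya ∩ Jonas: 10:00-11:05, 15:55-16:45, 19:10-20:00.
Grace ∩ Divya ∩ Jonas ∩ Ugo: ∅.
Grace ∩ Divya ∩ Jonas ∩ Ugo ∩ Tara: ∅.
Grace ∩ Divya ∩ Jonas ∩ Ugo ∩ Tara ∩ Mei: ∅.
There is no time when everyone is free.
No common window is at least 45 minutes long.

none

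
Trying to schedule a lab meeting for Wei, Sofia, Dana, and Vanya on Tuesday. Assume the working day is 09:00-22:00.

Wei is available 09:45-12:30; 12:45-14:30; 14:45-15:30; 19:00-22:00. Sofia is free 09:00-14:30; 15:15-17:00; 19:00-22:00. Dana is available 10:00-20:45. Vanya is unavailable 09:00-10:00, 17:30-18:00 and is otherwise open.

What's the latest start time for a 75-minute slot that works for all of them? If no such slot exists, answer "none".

19:30

Wei free: 09:45-12:30, 12:45-14:30, 14:45-15:30, 19:00-22:00.
Sofia free: 09:00-14:30, 15:15-17:00, 19:00-22:00.
Dana free: 10:00-20:45.
Vanya free: 10:00-17:30, 18:00-22:00 (invert busy blocks within the working day).
Wei ∩ Sofia: 09:45-12:30, 12:45-14:30, 15:15-15:30, 19:00-22:00.
Wei ∩ Sofia ∩ Dana: 10:00-12:30, 12:45-14:30, 15:15-15:30, 19:00-20:45.
Wei ∩ Sofia ∩ Dana ∩ Vanya: 10:00-12:30, 12:45-14:30, 15:15-15:30, 19:00-20:45.
Those are the intersection windows.
The last common window of at least 75 minutes is 19:00-20:45; a 75-minute meeting can start as late as 19:30 and still end by 20:45.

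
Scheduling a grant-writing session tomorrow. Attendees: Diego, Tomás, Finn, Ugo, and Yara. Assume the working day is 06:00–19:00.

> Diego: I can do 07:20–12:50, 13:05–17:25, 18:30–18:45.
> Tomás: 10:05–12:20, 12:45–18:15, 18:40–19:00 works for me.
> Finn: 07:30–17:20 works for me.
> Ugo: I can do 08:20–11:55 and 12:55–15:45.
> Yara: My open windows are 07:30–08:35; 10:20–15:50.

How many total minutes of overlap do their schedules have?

255

Diego ∩ Tomás: 10:05-12:20, 12:45-12:50, 13:05-17:25, 18:40-18:45.
Diego ∩ Tomás ∩ Finn: 10:05-12:20, 12:45-12:50, 13:05-17:20.
Diego ∩ Tomás ∩ Finn ∩ Ugo: 10:05-11:55, 13:05-15:45.
Diego ∩ Tomás ∩ Finn ∩ Ugo ∩ Yara: 10:20-11:55, 13:05-15:45.
Summing the common windows: 95 + 160 = 255 minutes.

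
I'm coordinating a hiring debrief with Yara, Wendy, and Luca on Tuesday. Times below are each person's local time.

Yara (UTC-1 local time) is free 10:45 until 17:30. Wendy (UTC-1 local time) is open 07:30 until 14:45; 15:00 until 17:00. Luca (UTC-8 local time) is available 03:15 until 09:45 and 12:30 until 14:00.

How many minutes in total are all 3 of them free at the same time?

345

Yara in UTC: 11:45-18:30 (add 1h to convert from UTC-1).
Wendy in UTC: 08:30-15:45, 16:00-18:00 (add 1h to convert from UTC-1).
Luca in UTC: 11:15-17:45, 20:30-22:00 (add 8h to convert from UTC-8).
Yara ∩ Wendy: 11:45-15:45, 16:00-18:00.
Yara ∩ Wendy ∩ Luca: 11:45-15:45, 16:00-17:45.
Summing the common windows: 240 + 105 = 345 minutes.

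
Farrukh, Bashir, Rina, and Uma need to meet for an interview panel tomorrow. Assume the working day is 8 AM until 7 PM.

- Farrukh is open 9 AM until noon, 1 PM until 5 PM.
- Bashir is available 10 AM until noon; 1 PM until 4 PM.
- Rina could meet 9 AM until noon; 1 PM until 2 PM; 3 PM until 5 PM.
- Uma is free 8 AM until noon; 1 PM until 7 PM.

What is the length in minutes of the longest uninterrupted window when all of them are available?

Farrukh ∩ Bashir: 10:00-12:00, 13:00-16:00.
Farrukh ∩ Bashir ∩ Rina: 10:00-12:00, 13:00-14:00, 15:00-16:00.
Farrukh ∩ Bashir ∩ Rina ∩ Uma: 10:00-12:00, 13:00-14:00, 15:00-16:00.
Those are the intersection windows.
The longest is 10:00-12:00 at 120 minutes.

120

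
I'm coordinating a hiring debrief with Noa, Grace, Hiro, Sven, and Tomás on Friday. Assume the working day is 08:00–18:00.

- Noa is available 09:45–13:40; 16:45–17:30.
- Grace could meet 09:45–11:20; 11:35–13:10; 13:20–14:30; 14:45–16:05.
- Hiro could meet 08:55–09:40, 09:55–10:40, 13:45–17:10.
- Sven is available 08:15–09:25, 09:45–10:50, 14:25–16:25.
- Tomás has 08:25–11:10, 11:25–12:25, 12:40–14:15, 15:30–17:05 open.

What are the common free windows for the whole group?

Noa ∩ Grace: 09:45-11:20, 11:35-13:10, 13:20-13:40.
Noa ∩ Grace ∩ Hiro: 09:55-10:40.
Noa ∩ Grace ∩ Hiro ∩ Sven: 09:55-10:40.
Noa ∩ Grace ∩ Hiro ∩ Sven ∩ Tomás: 09:55-10:40.
Those are the intersection windows.

09:55-10:40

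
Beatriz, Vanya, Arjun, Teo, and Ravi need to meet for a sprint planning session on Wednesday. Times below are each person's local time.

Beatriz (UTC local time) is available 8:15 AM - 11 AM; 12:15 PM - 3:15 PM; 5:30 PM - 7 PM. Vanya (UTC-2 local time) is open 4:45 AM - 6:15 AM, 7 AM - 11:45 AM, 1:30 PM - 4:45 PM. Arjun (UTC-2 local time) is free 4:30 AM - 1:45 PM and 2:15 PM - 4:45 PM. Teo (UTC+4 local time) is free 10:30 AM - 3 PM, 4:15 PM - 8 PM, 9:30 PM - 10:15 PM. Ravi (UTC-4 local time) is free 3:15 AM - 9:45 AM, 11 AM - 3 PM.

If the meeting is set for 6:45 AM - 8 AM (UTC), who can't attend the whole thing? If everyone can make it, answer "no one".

Beatriz, Ravi

Beatriz in UTC: 08:15-11:00, 12:15-15:15, 17:30-19:00.
Vanya in UTC: 06:45-08:15, 09:00-13:45, 15:30-18:45 (add 2h to convert from UTC-2).
Arjun in UTC: 06:30-15:45, 16:15-18:45 (add 2h to convert from UTC-2).
Teo in UTC: 06:30-11:00, 12:15-16:00, 17:30-18:15 (subtract 4h to convert from UTC+4).
Ravi in UTC: 07:15-13:45, 15:00-19:00 (add 4h to convert from UTC-4).
Beatriz: not fully free for 06:45-08:00. Vanya: free for 06:45-08:00. Arjun: free for 06:45-08:00. Teo: free for 06:45-08:00. Ravi: not fully free for 06:45-08:00.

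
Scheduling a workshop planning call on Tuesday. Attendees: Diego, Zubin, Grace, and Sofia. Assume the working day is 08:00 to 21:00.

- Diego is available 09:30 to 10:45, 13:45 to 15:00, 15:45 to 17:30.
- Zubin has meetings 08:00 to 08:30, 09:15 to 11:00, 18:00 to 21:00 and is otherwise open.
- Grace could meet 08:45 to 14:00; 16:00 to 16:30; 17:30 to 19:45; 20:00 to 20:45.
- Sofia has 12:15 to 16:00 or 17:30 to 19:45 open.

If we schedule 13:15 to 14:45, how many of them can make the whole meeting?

Diego free: 09:30-10:45, 13:45-15:00, 15:45-17:30.
Zubin free: 08:30-09:15, 11:00-18:00 (invert busy blocks within the working day).
Grace free: 08:45-14:00, 16:00-16:30, 17:30-19:45, 20:00-20:45.
Sofia free: 12:15-16:00, 17:30-19:45.
Zubin and Sofia can make the full 13:15-14:45 slot — that's 2.

2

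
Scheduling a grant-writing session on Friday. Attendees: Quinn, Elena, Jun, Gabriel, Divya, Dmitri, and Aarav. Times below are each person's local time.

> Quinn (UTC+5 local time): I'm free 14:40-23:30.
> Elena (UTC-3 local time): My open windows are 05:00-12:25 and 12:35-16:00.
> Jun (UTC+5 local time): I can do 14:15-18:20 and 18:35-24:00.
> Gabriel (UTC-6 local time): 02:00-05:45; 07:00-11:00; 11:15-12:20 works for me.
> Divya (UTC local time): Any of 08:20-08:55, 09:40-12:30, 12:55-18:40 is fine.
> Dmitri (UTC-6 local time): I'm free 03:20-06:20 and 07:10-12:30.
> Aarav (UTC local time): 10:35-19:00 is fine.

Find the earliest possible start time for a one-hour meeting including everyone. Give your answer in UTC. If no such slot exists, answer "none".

Quinn in UTC: 09:40-18:30 (subtract 5h to convert from UTC+5).
Elena in UTC: 08:00-15:25, 15:35-19:00 (add 3h to convert from UTC-3).
Jun in UTC: 09:15-13:20, 13:35-19:00 (subtract 5h to convert from UTC+5).
Gabriel in UTC: 08:00-11:45, 13:00-17:00, 17:15-18:20 (add 6h to convert from UTC-6).
Divya in UTC: 08:20-08:55, 09:40-12:30, 12:55-18:40.
Dmitri in UTC: 09:20-12:20, 13:10-18:30 (add 6h to convert from UTC-6).
Aarav in UTC: 10:35-19:00.
Quinn ∩ Elena: 09:40-15:25, 15:35-18:30.
Quinn ∩ Elena ∩ Jun: 09:40-13:20, 13:35-15:25, 15:35-18:30.
Quinn ∩ Elena ∩ Jun ∩ Gabriel: 09:40-11:45, 13:00-13:20, 13:35-15:25, 15:35-17:00, 17:15-18:20.
Quinn ∩ Elena ∩ Jun ∩ Gabriel ∩ Divya: 09:40-11:45, 13:00-13:20, 13:35-15:25, 15:35-17:00, 17:15-18:20.
Quinn ∩ Elena ∩ Jun ∩ Gabriel ∩ Divya ∩ Dmitri: 09:40-11:45, 13:10-13:20, 13:35-15:25, 15:35-17:00, 17:15-18:20.
Quinn ∩ Elena ∩ Jun ∩ Gabriel ∩ Divya ∩ Dmitri ∩ Aarav: 10:35-11:45, 13:10-13:20, 13:35-15:25, 15:35-17:00, 17:15-18:20.
The first common window of at least 60 minutes is 10:35-11:45, so the earliest start is 10:35.

10:35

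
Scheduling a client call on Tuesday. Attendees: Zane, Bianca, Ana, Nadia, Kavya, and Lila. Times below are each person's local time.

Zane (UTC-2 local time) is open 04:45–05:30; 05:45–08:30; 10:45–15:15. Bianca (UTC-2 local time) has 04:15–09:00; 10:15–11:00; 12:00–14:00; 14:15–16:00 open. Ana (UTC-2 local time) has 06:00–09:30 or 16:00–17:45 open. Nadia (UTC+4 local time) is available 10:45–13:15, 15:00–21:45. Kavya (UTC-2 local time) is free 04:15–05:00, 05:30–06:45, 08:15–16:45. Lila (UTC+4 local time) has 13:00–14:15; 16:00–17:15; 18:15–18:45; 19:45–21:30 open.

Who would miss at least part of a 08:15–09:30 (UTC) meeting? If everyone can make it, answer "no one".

Kavya, Lila, Nadia

Zane in UTC: 06:45-07:30, 07:45-10:30, 12:45-17:15 (add 2h to convert from UTC-2).
Bianca in UTC: 06:15-11:00, 12:15-13:00, 14:00-16:00, 16:15-18:00 (add 2h to convert from UTC-2).
Ana in UTC: 08:00-11:30, 18:00-19:45 (add 2h to convert from UTC-2).
Nadia in UTC: 06:45-09:15, 11:00-17:45 (subtract 4h to convert from UTC+4).
Kavya in UTC: 06:15-07:00, 07:30-08:45, 10:15-18:45 (add 2h to convert from UTC-2).
Lila in UTC: 09:00-10:15, 12:00-13:15, 14:15-14:45, 15:45-17:30 (subtract 4h to convert from UTC+4).
Zane: free for 08:15-09:30. Bianca: free for 08:15-09:30. Ana: free for 08:15-09:30. Nadia: not fully free for 08:15-09:30. Kavya: not fully free for 08:15-09:30. Lila: not fully free for 08:15-09:30.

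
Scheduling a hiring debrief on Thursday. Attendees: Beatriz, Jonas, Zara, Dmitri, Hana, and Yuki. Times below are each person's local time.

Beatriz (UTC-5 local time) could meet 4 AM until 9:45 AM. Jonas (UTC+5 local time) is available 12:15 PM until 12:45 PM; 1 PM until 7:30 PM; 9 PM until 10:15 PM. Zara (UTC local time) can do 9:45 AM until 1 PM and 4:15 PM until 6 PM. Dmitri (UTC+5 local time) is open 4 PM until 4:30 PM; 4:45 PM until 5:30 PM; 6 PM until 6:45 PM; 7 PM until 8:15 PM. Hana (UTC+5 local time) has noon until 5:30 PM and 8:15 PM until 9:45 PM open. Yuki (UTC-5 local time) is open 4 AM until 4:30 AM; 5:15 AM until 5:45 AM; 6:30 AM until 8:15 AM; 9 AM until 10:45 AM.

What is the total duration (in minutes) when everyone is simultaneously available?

45

Beatriz in UTC: 09:00-14:45 (add 5h to convert from UTC-5).
Jonas in UTC: 07:15-07:45, 08:00-14:30, 16:00-17:15 (subtract 5h to convert from UTC+5).
Zara in UTC: 09:45-13:00, 16:15-18:00.
Dmitri in UTC: 11:00-11:30, 11:45-12:30, 13:00-13:45, 14:00-15:15 (subtract 5h to convert from UTC+5).
Hana in UTC: 07:00-12:30, 15:15-16:45 (subtract 5h to convert from UTC+5).
Yuki in UTC: 09:00-09:30, 10:15-10:45, 11:30-13:15, 14:00-15:45 (add 5h to convert from UTC-5).
Beatriz ∩ Jonas: 09:00-14:30.
Beatriz ∩ Jonas ∩ Zara: 09:45-13:00.
Beatriz ∩ Jonas ∩ Zara ∩ Dmitri: 11:00-11:30, 11:45-12:30.
Beatriz ∩ Jonas ∩ Zara ∩ Dmitri ∩ Hana: 11:00-11:30, 11:45-12:30.
Beatriz ∩ Jonas ∩ Zara ∩ Dmitri ∩ Hana ∩ Yuki: 11:45-12:30.
That's a single block of 45 minutes.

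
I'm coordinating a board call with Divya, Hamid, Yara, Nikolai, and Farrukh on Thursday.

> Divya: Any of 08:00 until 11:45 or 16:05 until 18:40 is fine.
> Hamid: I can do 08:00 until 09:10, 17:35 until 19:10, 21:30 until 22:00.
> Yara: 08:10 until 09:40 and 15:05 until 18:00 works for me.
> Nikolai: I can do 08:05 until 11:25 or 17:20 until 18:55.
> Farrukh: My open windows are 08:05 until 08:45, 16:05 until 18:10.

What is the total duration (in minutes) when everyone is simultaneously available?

Divya ∩ Hamid: 08:00-09:10, 17:35-18:40.
Divya ∩ Hamid ∩ Yara: 08:10-09:10, 17:35-18:00.
Divya ∩ Hamid ∩ Yara ∩ Nikolai: 08:10-09:10, 17:35-18:00.
Divya ∩ Hamid ∩ Yara ∩ Nikolai ∩ Farrukh: 08:10-08:45, 17:35-18:00.
Summing the common windows: 35 + 25 = 60 minutes.

60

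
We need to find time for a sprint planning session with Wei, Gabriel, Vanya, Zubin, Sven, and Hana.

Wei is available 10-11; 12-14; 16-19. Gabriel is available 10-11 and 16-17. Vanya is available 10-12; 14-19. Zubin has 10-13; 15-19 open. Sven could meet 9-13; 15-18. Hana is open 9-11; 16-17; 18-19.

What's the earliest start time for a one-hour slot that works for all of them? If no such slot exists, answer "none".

10:00

Wei ∩ Gabriel: 10:00-11:00, 16:00-17:00.
Wei ∩ Gabriel ∩ Vanya: 10:00-11:00, 16:00-17:00.
Wei ∩ Gabriel ∩ Vanya ∩ Zubin: 10:00-11:00, 16:00-17:00.
Wei ∩ Gabriel ∩ Vanya ∩ Zubin ∩ Sven: 10:00-11:00, 16:00-17:00.
Wei ∩ Gabriel ∩ Vanya ∩ Zubin ∩ Sven ∩ Hana: 10:00-11:00, 16:00-17:00.
So the common availability across everyone is 10:00-11:00, 16:00-17:00.
The first common window of at least 60 minutes is 10:00-11:00, so the earliest start is 10:00.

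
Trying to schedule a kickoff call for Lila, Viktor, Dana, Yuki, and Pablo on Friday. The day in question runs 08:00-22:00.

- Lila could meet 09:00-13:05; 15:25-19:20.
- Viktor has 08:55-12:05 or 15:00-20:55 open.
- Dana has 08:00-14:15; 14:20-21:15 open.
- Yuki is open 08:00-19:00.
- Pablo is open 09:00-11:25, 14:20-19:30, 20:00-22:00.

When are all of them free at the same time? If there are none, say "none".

09:00-11:25, 15:25-19:00

Lila ∩ Viktor: 09:00-12:05, 15:25-19:20.
Lila ∩ Viktor ∩ Dana: 09:00-12:05, 15:25-19:20.
Lila ∩ Viktor ∩ Dana ∩ Yuki: 09:00-12:05, 15:25-19:00.
Lila ∩ Viktor ∩ Dana ∩ Yuki ∩ Pablo: 09:00-11:25, 15:25-19:00.
So the common availability across everyone is 09:00-11:25, 15:25-19:00.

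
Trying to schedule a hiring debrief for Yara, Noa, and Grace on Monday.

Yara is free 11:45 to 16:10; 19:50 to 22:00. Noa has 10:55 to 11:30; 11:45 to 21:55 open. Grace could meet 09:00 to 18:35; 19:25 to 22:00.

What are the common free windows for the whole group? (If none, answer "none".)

Yara ∩ Noa: 11:45-16:10, 19:50-21:55.
Yara ∩ Noa ∩ Grace: 11:45-16:10, 19:50-21:55.
So the common availability across everyone is 11:45-16:10, 19:50-21:55.

11:45-16:10, 19:50-21:55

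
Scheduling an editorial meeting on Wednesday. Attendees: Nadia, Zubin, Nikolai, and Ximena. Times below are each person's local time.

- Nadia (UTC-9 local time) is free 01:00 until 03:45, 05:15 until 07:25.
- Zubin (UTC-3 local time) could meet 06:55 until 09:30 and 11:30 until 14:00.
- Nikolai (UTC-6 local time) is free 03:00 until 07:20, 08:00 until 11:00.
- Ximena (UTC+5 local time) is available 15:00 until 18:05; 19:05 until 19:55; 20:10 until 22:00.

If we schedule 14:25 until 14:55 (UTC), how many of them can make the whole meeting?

3

Nadia in UTC: 10:00-12:45, 14:15-16:25 (add 9h to convert from UTC-9).
Zubin in UTC: 09:55-12:30, 14:30-17:00 (add 3h to convert from UTC-3).
Nikolai in UTC: 09:00-13:20, 14:00-17:00 (add 6h to convert from UTC-6).
Ximena in UTC: 10:00-13:05, 14:05-14:55, 15:10-17:00 (subtract 5h to convert from UTC+5).
Nadia, Nikolai, and Ximena can make the full 14:25-14:55 slot — that's 3.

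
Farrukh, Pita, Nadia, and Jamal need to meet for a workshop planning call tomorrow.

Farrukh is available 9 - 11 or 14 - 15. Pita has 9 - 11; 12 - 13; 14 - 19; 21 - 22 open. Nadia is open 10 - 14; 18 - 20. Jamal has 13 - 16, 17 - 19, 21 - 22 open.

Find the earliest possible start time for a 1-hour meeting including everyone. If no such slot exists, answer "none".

Farrukh ∩ Pita: 09:00-11:00, 14:00-15:00.
Farrukh ∩ Pita ∩ Nadia: 10:00-11:00.
Farrukh ∩ Pita ∩ Nadia ∩ Jamal: ∅.
There is no time when everyone is free.
No common window is at least 60 minutes long.

none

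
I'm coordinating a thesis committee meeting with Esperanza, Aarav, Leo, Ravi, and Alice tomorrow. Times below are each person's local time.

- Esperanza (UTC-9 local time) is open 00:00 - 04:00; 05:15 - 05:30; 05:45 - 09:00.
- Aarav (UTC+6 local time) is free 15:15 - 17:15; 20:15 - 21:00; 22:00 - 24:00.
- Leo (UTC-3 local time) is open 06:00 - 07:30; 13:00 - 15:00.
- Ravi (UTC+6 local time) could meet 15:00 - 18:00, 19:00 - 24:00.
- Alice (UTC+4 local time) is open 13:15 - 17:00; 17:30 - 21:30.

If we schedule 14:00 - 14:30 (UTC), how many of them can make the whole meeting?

Esperanza in UTC: 09:00-13:00, 14:15-14:30, 14:45-18:00 (add 9h to convert from UTC-9).
Aarav in UTC: 09:15-11:15, 14:15-15:00, 16:00-18:00 (subtract 6h to convert from UTC+6).
Leo in UTC: 09:00-10:30, 16:00-18:00 (add 3h to convert from UTC-3).
Ravi in UTC: 09:00-12:00, 13:00-18:00 (subtract 6h to convert from UTC+6).
Alice in UTC: 09:15-13:00, 13:30-17:30 (subtract 4h to convert from UTC+4).
Ravi and Alice can make the full 14:00-14:30 slot — that's 2.

2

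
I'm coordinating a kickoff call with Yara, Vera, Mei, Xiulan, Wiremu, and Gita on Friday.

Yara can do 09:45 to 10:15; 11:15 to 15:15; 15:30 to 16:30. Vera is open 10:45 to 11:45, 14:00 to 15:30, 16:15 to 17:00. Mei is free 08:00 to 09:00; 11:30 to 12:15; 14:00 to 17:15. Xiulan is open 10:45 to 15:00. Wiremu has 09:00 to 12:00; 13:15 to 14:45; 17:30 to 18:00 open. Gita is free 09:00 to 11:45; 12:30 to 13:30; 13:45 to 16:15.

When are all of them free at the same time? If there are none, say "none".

11:30-11:45, 14:00-14:45

Yara ∩ Vera: 11:15-11:45, 14:00-15:15, 16:15-16:30.
Yara ∩ Vera ∩ Mei: 11:30-11:45, 14:00-15:15, 16:15-16:30.
Yara ∩ Vera ∩ Mei ∩ Xiulan: 11:30-11:45, 14:00-15:00.
Yara ∩ Vera ∩ Mei ∩ Xiulan ∩ Wiremu: 11:30-11:45, 14:00-14:45.
Yara ∩ Vera ∩ Mei ∩ Xiulan ∩ Wiremu ∩ Gita: 11:30-11:45, 14:00-14:45.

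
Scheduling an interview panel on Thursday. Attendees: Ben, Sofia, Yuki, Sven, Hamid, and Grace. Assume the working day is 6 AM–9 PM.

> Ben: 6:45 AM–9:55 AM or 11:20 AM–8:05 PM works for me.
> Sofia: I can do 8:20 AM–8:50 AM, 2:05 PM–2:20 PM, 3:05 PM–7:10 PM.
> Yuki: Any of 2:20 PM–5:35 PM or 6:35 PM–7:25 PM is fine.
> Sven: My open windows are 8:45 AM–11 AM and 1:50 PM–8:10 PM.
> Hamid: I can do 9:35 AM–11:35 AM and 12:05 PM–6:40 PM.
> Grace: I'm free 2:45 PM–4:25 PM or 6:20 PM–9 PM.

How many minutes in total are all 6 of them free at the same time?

Ben ∩ Sofia: 08:20-08:50, 14:05-14:20, 15:05-19:10.
Ben ∩ Sofia ∩ Yuki: 15:05-17:35, 18:35-19:10.
Ben ∩ Sofia ∩ Yuki ∩ Sven: 15:05-17:35, 18:35-19:10.
Ben ∩ Sofia ∩ Yuki ∩ Sven ∩ Hamid: 15:05-17:35, 18:35-18:40.
Ben ∩ Sofia ∩ Yuki ∩ Sven ∩ Hamid ∩ Grace: 15:05-16:25, 18:35-18:40.
Summing the common windows: 80 + 5 = 85 minutes.

85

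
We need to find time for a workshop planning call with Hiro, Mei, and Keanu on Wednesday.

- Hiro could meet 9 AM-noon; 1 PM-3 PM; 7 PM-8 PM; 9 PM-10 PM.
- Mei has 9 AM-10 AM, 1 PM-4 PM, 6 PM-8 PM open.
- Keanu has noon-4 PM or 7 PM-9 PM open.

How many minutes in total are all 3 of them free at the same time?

Hiro ∩ Mei: 09:00-10:00, 13:00-15:00, 19:00-20:00.
Hiro ∩ Mei ∩ Keanu: 13:00-15:00, 19:00-20:00.
Summing the common windows: 120 + 60 = 180 minutes.

180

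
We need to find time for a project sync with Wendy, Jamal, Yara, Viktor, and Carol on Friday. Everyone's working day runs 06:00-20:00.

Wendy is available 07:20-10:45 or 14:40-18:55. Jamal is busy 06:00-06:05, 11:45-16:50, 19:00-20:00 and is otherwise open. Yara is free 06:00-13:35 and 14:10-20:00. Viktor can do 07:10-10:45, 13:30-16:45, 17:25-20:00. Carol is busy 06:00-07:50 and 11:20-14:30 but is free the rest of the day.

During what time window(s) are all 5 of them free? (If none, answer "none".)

Wendy free: 07:20-10:45, 14:40-18:55.
Jamal free: 06:05-11:45, 16:50-19:00 (invert busy blocks within the working day).
Yara free: 06:00-13:35, 14:10-20:00.
Viktor free: 07:10-10:45, 13:30-16:45, 17:25-20:00.
Carol free: 07:50-11:20, 14:30-20:00 (invert busy blocks within the working day).
Wendy ∩ Jamal: 07:20-10:45, 16:50-18:55.
Wendy ∩ Jamal ∩ Yara: 07:20-10:45, 16:50-18:55.
Wendy ∩ Jamal ∩ Yara ∩ Viktor: 07:20-10:45, 17:25-18:55.
Wendy ∩ Jamal ∩ Yara ∩ Viktor ∩ Carol: 07:50-10:45, 17:25-18:55.

07:50-10:45, 17:25-18:55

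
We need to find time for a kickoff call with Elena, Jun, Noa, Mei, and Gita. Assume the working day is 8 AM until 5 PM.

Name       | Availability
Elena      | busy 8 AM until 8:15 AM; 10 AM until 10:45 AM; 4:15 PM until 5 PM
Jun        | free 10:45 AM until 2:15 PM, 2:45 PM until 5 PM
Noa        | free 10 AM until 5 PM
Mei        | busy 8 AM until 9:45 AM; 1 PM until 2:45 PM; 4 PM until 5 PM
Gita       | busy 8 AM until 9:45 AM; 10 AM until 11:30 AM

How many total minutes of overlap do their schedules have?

165

Elena free: 08:15-10:00, 10:45-16:15 (invert busy blocks within the working day).
Jun free: 10:45-14:15, 14:45-17:00.
Noa free: 10:00-17:00.
Mei free: 09:45-13:00, 14:45-16:00 (invert busy blocks within the working day).
Gita free: 09:45-10:00, 11:30-17:00 (invert busy blocks within the working day).
Elena ∩ Jun: 10:45-14:15, 14:45-16:15.
Elena ∩ Jun ∩ Noa: 10:45-14:15, 14:45-16:15.
Elena ∩ Jun ∩ Noa ∩ Mei: 10:45-13:00, 14:45-16:00.
Elena ∩ Jun ∩ Noa ∩ Mei ∩ Gita: 11:30-13:00, 14:45-16:00.
So the common availability across everyone is 11:30-13:00, 14:45-16:00.
Summing the common windows: 90 + 75 = 165 minutes.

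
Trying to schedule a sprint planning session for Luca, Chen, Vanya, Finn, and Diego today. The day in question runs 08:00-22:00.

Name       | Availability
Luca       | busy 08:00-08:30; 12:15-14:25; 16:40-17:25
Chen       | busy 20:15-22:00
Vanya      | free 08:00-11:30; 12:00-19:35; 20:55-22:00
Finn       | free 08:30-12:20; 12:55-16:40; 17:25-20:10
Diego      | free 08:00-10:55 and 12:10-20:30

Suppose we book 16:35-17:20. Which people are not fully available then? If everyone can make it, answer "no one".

Luca free: 08:30-12:15, 14:25-16:40, 17:25-22:00 (invert busy blocks within the working day).
Chen free: 08:00-20:15 (invert busy blocks within the working day).
Vanya free: 08:00-11:30, 12:00-19:35, 20:55-22:00.
Finn free: 08:30-12:20, 12:55-16:40, 17:25-20:10.
Diego free: 08:00-10:55, 12:10-20:30.
Luca: not fully free for 16:35-17:20. Chen: free for 16:35-17:20. Vanya: free for 16:35-17:20. Finn: not fully free for 16:35-17:20. Diego: free for 16:35-17:20.

Finn, Luca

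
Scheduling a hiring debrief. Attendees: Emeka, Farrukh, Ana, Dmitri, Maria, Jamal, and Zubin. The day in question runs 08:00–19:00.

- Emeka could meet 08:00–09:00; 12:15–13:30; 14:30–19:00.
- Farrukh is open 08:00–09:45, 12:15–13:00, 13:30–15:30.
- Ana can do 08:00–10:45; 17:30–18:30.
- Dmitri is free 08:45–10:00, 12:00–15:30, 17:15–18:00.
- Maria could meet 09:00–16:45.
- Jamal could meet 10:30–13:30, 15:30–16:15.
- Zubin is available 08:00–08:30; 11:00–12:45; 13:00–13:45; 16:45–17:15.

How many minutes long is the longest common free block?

Emeka ∩ Farrukh: 08:00-09:00, 12:15-13:00, 14:30-15:30.
Emeka ∩ Farrukh ∩ Ana: 08:00-09:00.
Emeka ∩ Farrukh ∩ Ana ∩ Dmitri: 08:45-09:00.
Emeka ∩ Farrukh ∩ Ana ∩ Dmitri ∩ Maria: ∅.
Emeka ∩ Farrukh ∩ Ana ∩ Dmitri ∩ Maria ∩ Jamal: ∅.
Emeka ∩ Farrukh ∩ Ana ∩ Dmitri ∩ Maria ∩ Jamal ∩ Zubin: ∅.
There is no time when everyone is free.
No common window exists, so the longest block is 0 minutes.

0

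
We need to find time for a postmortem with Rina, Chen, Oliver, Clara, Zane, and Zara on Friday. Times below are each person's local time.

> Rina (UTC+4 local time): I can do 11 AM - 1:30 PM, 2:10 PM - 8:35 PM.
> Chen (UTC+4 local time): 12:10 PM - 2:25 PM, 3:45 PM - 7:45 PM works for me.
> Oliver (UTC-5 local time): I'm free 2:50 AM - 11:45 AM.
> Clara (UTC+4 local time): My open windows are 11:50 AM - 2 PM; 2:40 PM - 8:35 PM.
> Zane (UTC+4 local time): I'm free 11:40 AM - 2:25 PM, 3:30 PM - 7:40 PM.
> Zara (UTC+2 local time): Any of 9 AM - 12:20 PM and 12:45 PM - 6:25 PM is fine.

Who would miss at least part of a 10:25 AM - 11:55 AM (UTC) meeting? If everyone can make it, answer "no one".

Chen, Clara, Zane, Zara

Rina in UTC: 07:00-09:30, 10:10-16:35 (subtract 4h to convert from UTC+4).
Chen in UTC: 08:10-10:25, 11:45-15:45 (subtract 4h to convert from UTC+4).
Oliver in UTC: 07:50-16:45 (add 5h to convert from UTC-5).
Clara in UTC: 07:50-10:00, 10:40-16:35 (subtract 4h to convert from UTC+4).
Zane in UTC: 07:40-10:25, 11:30-15:40 (subtract 4h to convert from UTC+4).
Zara in UTC: 07:00-10:20, 10:45-16:25 (subtract 2h to convert from UTC+2).
Rina: free for 10:25-11:55. Chen: not fully free for 10:25-11:55. Oliver: free for 10:25-11:55. Clara: not fully free for 10:25-11:55. Zane: not fully free for 10:25-11:55. Zara: not fully free for 10:25-11:55.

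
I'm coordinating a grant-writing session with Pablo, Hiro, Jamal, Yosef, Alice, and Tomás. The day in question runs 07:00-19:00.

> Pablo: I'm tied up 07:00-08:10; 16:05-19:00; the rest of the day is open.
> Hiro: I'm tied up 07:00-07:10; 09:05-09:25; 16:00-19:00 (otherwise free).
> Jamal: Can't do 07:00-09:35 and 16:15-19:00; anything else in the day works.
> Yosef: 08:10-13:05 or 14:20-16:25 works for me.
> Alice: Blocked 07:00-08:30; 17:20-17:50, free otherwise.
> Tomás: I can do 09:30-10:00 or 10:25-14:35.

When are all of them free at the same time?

Pablo free: 08:10-16:05 (invert busy blocks within the working day).
Hiro free: 07:10-09:05, 09:25-16:00 (invert busy blocks within the working day).
Jamal free: 09:35-16:15 (invert busy blocks within the working day).
Yosef free: 08:10-13:05, 14:20-16:25.
Alice free: 08:30-17:20, 17:50-19:00 (invert busy blocks within the working day).
Tomás free: 09:30-10:00, 10:25-14:35.
Pablo ∩ Hiro: 08:10-09:05, 09:25-16:00.
Pablo ∩ Hiro ∩ Jamal: 09:35-16:00.
Pablo ∩ Hiro ∩ Jamal ∩ Yosef: 09:35-13:05, 14:20-16:00.
Pablo ∩ Hiro ∩ Jamal ∩ Yosef ∩ Alice: 09:35-13:05, 14:20-16:00.
Pablo ∩ Hiro ∩ Jamal ∩ Yosef ∩ Alice ∩ Tomás: 09:35-10:00, 10:25-13:05, 14:20-14:35.
So the common availability across everyone is 09:35-10:00, 10:25-13:05, 14:20-14:35.

09:35-10:00, 10:25-13:05, 14:20-14:35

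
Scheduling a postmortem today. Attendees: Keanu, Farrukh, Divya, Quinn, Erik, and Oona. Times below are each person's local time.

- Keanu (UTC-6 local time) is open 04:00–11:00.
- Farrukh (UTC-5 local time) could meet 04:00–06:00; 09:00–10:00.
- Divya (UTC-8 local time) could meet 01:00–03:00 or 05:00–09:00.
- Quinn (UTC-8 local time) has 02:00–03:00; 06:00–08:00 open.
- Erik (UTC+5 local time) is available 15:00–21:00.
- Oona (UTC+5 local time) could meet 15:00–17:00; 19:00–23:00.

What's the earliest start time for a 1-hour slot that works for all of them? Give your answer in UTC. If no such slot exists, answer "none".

Keanu in UTC: 10:00-17:00 (add 6h to convert from UTC-6).
Farrukh in UTC: 09:00-11:00, 14:00-15:00 (add 5h to convert from UTC-5).
Divya in UTC: 09:00-11:00, 13:00-17:00 (add 8h to convert from UTC-8).
Quinn in UTC: 10:00-11:00, 14:00-16:00 (add 8h to convert from UTC-8).
Erik in UTC: 10:00-16:00 (subtract 5h to convert from UTC+5).
Oona in UTC: 10:00-12:00, 14:00-18:00 (subtract 5h to convert from UTC+5).
Keanu ∩ Farrukh: 10:00-11:00, 14:00-15:00.
Keanu ∩ Farrukh ∩ Divya: 10:00-11:00, 14:00-15:00.
Keanu ∩ Farrukh ∩ Divya ∩ Quinn: 10:00-11:00, 14:00-15:00.
Keanu ∩ Farrukh ∩ Divya ∩ Quinn ∩ Erik: 10:00-11:00, 14:00-15:00.
Keanu ∩ Farrukh ∩ Divya ∩ Quinn ∩ Erik ∩ Oona: 10:00-11:00, 14:00-15:00.
The first common window of at least 60 minutes is 10:00-11:00, so the earliest start is 10:00.

10:00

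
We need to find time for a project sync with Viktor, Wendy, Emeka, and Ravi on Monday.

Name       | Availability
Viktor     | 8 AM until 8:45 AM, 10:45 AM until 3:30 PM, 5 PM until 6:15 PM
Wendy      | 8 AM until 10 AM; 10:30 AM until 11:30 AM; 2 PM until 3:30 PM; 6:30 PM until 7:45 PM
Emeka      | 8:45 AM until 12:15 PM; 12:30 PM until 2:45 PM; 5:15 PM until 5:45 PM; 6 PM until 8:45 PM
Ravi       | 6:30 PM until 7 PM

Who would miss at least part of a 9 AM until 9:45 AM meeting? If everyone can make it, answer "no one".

Viktor: not fully free for 09:00-09:45. Wendy: free for 09:00-09:45. Emeka: free for 09:00-09:45. Ravi: not fully free for 09:00-09:45.

Ravi, Viktor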